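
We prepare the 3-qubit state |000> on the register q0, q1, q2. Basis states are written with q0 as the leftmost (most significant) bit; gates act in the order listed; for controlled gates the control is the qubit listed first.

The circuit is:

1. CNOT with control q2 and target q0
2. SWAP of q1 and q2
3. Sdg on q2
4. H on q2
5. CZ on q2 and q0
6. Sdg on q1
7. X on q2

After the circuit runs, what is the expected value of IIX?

In the final state, IIX has expectation 1.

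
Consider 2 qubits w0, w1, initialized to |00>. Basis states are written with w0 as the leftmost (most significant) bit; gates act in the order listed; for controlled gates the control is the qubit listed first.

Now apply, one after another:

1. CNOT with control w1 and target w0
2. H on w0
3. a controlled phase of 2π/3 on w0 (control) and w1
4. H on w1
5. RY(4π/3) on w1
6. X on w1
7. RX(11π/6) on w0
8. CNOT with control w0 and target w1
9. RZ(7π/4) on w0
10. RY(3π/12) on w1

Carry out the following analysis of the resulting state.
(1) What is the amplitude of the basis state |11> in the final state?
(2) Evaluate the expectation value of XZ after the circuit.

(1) The final state's coefficient on |11> equals -sqrt(6*sqrt(2) + 12)*exp(3*I*pi/8)/16 - sqrt(4 - 2*sqrt(2))*exp(3*I*pi/8)/16 - sqrt(2*sqrt(2) + 4)*exp(7*I*pi/8)/16 + sqrt(12 - 6*sqrt(2))*exp(7*I*pi/8)/16 + sqrt(4 - 2*sqrt(2))*exp(7*I*pi/8)/8 + sqrt(2*sqrt(2) + 4)*exp(3*I*pi/8)/8.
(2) The observable XZ averages to -1/2.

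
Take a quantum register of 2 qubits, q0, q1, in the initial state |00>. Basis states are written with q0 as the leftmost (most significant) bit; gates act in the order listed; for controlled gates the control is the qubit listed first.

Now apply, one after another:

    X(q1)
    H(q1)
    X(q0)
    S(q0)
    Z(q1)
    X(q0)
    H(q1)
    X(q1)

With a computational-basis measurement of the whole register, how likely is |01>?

The probability of measuring |01> is 1.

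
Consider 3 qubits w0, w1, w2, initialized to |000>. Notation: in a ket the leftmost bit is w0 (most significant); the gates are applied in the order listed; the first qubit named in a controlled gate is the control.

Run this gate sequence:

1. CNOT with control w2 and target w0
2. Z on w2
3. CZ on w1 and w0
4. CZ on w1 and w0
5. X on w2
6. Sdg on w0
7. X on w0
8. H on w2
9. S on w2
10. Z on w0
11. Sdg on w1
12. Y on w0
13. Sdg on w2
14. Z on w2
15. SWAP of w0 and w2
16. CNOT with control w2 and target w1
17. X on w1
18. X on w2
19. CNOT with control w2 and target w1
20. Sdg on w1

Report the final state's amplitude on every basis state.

After the circuit, the state carries amplitude sqrt(2)*I/2 on |001>, sqrt(2)*I/2 on |101>, and 0 on every other basis state.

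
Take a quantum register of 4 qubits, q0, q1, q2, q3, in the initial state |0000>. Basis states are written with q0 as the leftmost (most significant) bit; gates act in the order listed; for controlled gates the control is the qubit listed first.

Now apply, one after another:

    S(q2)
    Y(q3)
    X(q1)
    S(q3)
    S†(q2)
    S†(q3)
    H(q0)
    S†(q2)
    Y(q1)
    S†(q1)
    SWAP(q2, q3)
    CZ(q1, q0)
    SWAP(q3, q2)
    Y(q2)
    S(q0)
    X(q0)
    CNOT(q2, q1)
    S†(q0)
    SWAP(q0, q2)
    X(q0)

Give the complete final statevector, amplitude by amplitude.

The resulting statevector has amplitude -sqrt(2)/2 on |0101>, sqrt(2)/2 on |0111>, and 0 on every other basis state.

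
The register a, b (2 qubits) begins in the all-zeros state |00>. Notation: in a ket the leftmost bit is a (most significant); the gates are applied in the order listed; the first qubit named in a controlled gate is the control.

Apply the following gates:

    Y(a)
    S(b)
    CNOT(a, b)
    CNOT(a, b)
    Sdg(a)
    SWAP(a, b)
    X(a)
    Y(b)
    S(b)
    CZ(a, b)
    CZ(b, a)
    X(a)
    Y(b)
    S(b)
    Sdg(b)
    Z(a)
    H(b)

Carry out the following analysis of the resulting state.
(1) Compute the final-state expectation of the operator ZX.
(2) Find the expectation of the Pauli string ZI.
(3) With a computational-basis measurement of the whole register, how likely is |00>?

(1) In the final state, ZX has expectation -1.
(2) The expectation value of ZI is 1.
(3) The probability of measuring |00> is 1/2.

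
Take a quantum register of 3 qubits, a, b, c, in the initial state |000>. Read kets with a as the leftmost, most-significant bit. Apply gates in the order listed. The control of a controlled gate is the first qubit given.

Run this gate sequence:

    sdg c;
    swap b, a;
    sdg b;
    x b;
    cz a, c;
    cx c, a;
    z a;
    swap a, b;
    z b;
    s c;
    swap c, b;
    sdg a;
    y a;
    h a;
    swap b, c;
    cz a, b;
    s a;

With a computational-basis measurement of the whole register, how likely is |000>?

The probability of measuring |000> is 1/2.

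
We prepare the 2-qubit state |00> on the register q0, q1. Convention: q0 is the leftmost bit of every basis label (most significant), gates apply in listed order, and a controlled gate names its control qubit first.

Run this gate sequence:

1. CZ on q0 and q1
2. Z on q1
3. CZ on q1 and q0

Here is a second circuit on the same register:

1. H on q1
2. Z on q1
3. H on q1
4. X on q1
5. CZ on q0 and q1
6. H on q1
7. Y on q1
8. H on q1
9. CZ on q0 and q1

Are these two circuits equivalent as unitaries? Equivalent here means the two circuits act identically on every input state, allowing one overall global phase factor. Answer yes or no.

No: there is an input state on which the two circuits produce genuinely different outputs (not merely differing by a phase).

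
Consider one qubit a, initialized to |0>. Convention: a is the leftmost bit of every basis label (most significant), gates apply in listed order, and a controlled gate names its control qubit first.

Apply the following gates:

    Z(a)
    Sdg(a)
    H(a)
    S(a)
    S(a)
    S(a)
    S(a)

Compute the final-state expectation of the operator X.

The expectation value of X is 1.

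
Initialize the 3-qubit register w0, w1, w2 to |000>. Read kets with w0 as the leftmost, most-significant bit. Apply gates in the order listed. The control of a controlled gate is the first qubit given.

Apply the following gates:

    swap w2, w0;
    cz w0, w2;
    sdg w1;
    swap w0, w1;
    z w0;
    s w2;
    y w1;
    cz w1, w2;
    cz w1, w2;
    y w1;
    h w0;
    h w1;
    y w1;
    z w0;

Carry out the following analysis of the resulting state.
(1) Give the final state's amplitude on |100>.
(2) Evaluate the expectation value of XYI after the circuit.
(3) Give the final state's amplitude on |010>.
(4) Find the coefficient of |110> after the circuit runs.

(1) The final state's coefficient on |100> equals I/2.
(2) The expectation value of XYI is 0.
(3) The final state's coefficient on |010> equals I/2.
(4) The final state's coefficient on |110> equals -I/2.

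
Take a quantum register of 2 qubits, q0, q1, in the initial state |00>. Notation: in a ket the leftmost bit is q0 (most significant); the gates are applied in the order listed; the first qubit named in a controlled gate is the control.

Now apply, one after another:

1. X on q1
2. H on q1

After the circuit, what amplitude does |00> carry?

|00> carries amplitude sqrt(2)/2 in the final state.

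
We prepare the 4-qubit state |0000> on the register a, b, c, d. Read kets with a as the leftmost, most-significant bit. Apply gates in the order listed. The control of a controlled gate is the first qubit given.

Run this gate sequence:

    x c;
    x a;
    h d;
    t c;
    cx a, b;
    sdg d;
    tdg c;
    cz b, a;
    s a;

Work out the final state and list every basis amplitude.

The resulting statevector has amplitude -sqrt(2)*I/2 on |1110>, -sqrt(2)/2 on |1111>, and 0 on every other basis state.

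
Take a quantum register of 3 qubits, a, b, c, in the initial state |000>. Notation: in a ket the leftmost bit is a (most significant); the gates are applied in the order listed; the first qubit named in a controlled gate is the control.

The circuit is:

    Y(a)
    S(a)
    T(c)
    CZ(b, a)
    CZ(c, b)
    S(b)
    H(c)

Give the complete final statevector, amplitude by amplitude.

The final amplitudes are -sqrt(2)/2 on |100>, -sqrt(2)/2 on |101>, and 0 on every other basis state.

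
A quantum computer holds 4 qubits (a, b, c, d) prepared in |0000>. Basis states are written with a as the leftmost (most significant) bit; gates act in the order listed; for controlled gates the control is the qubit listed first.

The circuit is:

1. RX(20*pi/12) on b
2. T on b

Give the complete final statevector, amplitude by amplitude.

After the circuit, the state carries amplitude -sqrt(3)/2 on |0000>, -exp(3*I*pi/4)/2 on |0100>, and 0 on every other basis state.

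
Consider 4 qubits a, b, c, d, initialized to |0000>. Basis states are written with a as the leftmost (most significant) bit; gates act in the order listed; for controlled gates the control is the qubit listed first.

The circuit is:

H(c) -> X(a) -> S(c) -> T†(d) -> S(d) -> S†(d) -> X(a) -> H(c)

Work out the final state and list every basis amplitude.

The final amplitudes are 1/2 + I/2 on |0000>, 1/2 - I/2 on |0010>, and 0 on every other basis state.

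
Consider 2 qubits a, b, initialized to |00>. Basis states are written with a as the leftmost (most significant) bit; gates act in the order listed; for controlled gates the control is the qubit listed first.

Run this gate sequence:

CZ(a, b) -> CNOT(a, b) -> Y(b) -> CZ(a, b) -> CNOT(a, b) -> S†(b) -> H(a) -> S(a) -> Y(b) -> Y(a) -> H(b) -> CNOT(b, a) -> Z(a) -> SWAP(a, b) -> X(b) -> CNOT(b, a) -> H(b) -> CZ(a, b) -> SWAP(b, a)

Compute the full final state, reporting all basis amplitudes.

The resulting statevector has amplitude 0 on |00>, 0 on |01>, -sqrt(2)/2 on |10>, -sqrt(2)*I/2 on |11>.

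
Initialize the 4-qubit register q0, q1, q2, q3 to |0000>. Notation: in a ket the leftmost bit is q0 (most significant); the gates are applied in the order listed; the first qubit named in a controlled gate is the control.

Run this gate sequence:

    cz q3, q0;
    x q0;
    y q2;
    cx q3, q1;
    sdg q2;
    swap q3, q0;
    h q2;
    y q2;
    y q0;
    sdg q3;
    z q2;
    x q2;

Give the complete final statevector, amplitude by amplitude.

After the circuit, the state carries amplitude -sqrt(2)*I/2 on |1001>, sqrt(2)*I/2 on |1011>, and 0 on every other basis state.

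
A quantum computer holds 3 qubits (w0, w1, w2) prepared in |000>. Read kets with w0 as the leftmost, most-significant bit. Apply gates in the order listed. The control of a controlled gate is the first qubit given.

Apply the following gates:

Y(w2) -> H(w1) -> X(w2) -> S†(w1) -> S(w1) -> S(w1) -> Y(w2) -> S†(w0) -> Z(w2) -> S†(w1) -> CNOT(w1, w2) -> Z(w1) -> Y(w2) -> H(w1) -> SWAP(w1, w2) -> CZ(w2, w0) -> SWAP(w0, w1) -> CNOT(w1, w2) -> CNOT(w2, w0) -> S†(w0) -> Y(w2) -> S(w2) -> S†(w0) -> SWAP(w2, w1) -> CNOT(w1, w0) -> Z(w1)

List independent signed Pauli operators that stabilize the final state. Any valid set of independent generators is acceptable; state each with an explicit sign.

One valid set of independent stabilizer generators is +XZI, +ZYI, +IIZ (any independent generating set of the same group is equally correct).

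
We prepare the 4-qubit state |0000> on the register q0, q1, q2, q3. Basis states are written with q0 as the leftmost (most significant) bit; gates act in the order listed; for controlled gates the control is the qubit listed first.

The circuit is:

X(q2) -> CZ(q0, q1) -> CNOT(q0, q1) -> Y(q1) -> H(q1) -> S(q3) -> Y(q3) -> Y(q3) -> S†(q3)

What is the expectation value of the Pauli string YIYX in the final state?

The expectation value of YIYX is 0. Key observation: steps 6-9 multiply out to the identity, so the circuit reduces to the remaining gates.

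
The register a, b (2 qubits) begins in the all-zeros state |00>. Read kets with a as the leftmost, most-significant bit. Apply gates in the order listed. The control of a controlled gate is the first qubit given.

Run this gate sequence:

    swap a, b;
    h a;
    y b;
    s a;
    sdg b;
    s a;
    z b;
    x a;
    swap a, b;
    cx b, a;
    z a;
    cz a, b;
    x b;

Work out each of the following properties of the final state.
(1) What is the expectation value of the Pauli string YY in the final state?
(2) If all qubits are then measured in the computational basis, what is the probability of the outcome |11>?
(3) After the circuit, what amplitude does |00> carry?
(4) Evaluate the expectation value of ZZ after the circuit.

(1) The observable YY averages to -1.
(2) The probability of measuring |11> is 1/2.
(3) The final state's coefficient on |00> equals -sqrt(2)/2.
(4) The observable ZZ averages to 1.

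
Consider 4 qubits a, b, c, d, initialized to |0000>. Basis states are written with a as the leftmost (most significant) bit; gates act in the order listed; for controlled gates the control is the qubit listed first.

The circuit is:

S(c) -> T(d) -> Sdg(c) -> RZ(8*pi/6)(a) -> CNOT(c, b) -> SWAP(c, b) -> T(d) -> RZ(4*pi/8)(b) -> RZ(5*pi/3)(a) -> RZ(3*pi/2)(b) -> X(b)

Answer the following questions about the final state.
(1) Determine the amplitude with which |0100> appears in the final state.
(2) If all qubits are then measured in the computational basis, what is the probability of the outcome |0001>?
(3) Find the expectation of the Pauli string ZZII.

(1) The final state's coefficient on |0100> equals -I.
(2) The probability of measuring |0001> is 0.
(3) The expectation value of ZZII is -1.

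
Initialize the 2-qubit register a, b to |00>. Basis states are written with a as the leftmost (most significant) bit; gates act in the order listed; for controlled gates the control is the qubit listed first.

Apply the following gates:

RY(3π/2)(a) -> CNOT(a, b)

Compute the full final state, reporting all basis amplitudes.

The final amplitudes are -sqrt(2)/2 on |00>, 0 on |01>, 0 on |10>, sqrt(2)/2 on |11>.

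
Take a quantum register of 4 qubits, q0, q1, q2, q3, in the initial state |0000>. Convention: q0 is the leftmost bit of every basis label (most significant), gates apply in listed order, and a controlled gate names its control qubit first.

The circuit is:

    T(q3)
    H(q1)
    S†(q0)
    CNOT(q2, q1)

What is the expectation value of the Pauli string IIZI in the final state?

In the final state, IIZI has expectation 1.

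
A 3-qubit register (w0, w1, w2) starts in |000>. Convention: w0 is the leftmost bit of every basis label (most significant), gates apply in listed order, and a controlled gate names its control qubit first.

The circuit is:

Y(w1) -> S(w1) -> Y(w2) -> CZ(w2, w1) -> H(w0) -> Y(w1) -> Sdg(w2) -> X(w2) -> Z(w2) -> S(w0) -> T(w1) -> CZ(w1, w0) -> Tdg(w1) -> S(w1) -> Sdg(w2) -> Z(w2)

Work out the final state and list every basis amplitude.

The final amplitudes are -sqrt(2)*I/2 on |000>, sqrt(2)/2 on |100>, and 0 on every other basis state.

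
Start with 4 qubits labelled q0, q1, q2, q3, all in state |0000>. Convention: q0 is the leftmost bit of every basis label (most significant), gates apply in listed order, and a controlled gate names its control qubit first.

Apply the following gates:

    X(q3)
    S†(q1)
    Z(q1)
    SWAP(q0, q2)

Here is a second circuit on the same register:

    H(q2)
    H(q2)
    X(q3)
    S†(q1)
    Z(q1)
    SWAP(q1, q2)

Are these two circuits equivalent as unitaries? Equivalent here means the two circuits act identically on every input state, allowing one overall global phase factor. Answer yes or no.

No: there is an input state on which the two circuits produce genuinely different outputs (not merely differing by a phase).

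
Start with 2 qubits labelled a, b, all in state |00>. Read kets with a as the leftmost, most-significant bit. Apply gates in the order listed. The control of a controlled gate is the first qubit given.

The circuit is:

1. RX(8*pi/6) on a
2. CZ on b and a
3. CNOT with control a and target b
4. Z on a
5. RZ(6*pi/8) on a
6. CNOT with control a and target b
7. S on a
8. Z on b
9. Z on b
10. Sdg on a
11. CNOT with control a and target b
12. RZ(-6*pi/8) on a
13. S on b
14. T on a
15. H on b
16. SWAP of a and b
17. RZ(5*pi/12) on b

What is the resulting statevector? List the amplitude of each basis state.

After the circuit, the state carries amplitude sqrt(2)*exp(19*I*pi/24)/4 on |00>, -sqrt(6)*exp(11*I*pi/24)/4 on |01>, sqrt(2)*exp(19*I*pi/24)/4 on |10>, sqrt(6)*exp(11*I*pi/24)/4 on |11>. Key observation: gates 5-12 undo each other exactly, leaving only the rest of the circuit to track.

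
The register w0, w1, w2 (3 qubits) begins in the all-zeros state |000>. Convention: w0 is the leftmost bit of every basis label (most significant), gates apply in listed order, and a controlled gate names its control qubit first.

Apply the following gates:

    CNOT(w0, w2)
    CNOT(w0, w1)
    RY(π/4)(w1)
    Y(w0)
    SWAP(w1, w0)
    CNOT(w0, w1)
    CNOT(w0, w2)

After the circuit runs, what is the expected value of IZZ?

The expectation value of IZZ is -1.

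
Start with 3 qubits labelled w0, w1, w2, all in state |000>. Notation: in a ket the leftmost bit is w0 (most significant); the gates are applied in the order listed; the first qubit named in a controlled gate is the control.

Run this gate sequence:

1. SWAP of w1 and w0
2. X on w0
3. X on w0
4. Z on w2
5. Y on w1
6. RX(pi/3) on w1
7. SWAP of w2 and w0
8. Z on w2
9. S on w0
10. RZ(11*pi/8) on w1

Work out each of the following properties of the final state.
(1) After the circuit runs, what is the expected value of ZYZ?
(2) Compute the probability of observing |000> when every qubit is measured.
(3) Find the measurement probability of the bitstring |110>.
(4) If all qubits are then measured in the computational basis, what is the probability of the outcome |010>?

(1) The observable ZYZ averages to sqrt(3)*(-1 + exp(I*pi/4))*exp(3*I*pi/8)/4. Key observation: gates 2-3 undo each other exactly, leaving only the rest of the circuit to track.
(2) A full measurement returns |000> with probability 1/4.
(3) Outcome |110> occurs with probability 0.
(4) The probability of measuring |010> is 3/4.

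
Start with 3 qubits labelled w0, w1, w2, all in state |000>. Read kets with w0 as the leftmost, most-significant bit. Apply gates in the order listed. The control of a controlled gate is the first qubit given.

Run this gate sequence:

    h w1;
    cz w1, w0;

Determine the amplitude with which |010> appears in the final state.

The amplitude on |010> is sqrt(2)/2.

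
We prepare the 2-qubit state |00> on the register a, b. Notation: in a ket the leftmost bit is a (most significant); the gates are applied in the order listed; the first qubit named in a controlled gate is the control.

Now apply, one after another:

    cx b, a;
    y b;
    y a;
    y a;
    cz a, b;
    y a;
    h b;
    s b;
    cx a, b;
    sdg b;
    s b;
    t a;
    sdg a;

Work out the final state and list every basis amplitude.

The resulting statevector has amplitude 0 on |00>, 0 on |01>, sqrt(2)*exp(I*pi/4)/2 on |10>, sqrt(2)*exp(3*I*pi/4)/2 on |11>.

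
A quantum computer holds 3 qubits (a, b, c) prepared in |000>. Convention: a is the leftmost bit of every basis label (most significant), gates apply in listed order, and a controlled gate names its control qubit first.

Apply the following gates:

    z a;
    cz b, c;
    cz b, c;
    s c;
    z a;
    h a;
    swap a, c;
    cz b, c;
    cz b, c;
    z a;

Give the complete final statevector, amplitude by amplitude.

The resulting statevector has amplitude sqrt(2)/2 on |000>, sqrt(2)/2 on |001>, and 0 on every other basis state.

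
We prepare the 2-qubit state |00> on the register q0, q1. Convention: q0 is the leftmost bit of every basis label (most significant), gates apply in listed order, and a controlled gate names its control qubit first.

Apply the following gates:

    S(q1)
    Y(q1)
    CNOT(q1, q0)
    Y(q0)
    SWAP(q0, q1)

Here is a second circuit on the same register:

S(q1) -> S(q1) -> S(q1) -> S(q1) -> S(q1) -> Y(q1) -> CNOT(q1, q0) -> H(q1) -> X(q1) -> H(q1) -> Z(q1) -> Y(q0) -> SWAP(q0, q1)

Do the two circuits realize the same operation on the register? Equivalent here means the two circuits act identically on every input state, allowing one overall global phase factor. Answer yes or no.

Yes: on every input state the two circuits agree up to one overall phase factor.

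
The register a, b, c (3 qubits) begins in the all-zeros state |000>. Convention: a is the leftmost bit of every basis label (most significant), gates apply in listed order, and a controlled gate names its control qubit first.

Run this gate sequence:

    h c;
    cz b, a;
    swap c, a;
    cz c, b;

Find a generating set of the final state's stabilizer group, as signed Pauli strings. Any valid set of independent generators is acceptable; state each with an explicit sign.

The final state is stabilized by the group generated by +XII, +IZI, +IIZ; other independent generating sets are equally valid.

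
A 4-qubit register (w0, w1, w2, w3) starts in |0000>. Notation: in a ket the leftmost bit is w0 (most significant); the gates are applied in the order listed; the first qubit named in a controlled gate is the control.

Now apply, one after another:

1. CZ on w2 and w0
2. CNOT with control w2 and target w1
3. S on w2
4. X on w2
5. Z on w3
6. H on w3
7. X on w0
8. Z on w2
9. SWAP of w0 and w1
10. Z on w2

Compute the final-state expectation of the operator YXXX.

The expectation value of YXXX is 0.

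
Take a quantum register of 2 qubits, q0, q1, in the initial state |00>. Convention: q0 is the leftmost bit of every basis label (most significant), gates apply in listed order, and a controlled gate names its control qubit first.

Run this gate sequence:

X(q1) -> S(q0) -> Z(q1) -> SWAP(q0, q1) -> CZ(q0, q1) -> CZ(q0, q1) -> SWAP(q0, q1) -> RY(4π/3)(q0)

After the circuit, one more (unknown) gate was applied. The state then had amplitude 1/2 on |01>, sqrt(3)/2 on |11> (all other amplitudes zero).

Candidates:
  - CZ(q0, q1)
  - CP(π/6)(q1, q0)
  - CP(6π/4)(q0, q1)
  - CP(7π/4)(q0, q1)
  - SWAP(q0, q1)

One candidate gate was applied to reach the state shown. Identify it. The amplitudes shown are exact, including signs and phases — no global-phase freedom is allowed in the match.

The unique candidate consistent with the amplitudes is CZ(q0, q1). Key observation: steps 4-7 multiply out to the identity, so the circuit reduces to the remaining gates.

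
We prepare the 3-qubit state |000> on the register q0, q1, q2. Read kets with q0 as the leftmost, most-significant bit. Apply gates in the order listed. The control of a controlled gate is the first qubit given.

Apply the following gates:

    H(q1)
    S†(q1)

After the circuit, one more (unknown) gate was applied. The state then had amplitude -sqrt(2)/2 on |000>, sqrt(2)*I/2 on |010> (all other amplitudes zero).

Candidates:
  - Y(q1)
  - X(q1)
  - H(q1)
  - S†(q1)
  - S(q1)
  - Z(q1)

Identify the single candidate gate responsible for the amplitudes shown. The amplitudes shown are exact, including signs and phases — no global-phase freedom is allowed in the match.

The applied gate was Y(q1).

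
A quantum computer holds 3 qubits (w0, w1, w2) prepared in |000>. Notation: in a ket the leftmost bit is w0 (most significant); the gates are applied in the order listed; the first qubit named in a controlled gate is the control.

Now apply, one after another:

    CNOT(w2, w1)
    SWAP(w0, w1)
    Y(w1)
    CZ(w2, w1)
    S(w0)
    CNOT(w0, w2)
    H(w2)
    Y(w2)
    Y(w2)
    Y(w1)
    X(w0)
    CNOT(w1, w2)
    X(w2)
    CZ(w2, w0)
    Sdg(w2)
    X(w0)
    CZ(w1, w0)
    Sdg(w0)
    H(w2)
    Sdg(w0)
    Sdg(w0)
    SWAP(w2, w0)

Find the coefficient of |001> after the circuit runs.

|001> carries amplitude 0 in the final state.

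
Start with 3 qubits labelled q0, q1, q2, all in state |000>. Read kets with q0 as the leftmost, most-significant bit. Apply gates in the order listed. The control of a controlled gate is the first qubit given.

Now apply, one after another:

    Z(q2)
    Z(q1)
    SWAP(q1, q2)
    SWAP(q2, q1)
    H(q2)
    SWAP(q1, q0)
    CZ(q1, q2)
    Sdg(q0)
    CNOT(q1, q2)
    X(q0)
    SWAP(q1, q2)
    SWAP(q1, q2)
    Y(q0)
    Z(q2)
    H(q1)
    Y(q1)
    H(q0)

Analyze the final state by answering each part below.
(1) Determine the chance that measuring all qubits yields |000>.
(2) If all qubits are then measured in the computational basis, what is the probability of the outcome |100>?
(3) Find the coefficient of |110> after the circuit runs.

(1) A full measurement returns |000> with probability 1/8. Key observation: the block from step 11 through step 12 cancels to the identity and can be dropped.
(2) Outcome |100> occurs with probability 1/8.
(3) |110> carries amplitude sqrt(2)/4 in the final state.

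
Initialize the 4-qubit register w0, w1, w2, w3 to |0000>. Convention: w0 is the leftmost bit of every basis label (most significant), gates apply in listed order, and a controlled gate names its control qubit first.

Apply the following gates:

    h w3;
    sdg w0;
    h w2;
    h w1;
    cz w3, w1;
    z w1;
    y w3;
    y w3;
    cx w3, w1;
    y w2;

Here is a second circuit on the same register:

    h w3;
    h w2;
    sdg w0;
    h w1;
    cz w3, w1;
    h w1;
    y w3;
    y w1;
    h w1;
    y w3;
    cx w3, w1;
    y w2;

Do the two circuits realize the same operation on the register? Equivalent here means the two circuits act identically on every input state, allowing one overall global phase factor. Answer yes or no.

No: there is an input state on which the two circuits produce genuinely different outputs (not merely differing by a phase).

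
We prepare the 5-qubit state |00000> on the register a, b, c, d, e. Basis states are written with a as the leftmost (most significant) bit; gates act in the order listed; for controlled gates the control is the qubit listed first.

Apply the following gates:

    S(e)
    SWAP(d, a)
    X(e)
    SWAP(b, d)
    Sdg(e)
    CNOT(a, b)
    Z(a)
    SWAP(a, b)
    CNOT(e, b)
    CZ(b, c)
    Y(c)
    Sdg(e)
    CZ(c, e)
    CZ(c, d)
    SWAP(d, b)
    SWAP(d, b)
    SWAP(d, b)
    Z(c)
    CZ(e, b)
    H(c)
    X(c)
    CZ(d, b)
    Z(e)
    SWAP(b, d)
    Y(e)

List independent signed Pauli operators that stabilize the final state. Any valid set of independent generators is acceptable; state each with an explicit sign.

The final state is stabilized by the group generated by -IIXII, +ZIIII, -IZIII, +IIIZI, +IIIIZ; other independent generating sets are equally valid. Key observation: the block from step 16 through step 17 cancels to the identity and can be dropped.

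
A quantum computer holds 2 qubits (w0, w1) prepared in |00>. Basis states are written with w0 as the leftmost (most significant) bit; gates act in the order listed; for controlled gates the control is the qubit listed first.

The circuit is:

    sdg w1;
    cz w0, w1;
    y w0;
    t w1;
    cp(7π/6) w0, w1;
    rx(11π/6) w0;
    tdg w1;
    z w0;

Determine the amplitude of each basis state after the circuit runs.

After the circuit, the state carries amplitude -sqrt(2)/4 + sqrt(6)/4 on |00>, 0 on |01>, I*(sqrt(2) + sqrt(6))/4 on |10>, 0 on |11>.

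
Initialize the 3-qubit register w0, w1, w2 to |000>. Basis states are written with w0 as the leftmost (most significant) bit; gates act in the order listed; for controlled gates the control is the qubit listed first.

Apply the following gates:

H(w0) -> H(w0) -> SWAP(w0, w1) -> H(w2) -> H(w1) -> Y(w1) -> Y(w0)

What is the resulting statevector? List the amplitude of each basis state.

The final amplitudes are 0 on |000>, 0 on |001>, 0 on |010>, 0 on |011>, 1/2 on |100>, 1/2 on |101>, -1/2 on |110>, -1/2 on |111>. Key observation: gates 1-2 undo each other exactly, leaving only the rest of the circuit to track.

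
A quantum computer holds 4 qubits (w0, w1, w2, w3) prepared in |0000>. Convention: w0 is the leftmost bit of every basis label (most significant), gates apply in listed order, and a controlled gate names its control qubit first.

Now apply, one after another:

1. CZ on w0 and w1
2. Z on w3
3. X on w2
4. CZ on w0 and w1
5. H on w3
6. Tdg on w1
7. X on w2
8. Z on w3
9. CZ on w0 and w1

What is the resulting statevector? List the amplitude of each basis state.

The resulting statevector has amplitude sqrt(2)/2 on |0000>, -sqrt(2)/2 on |0001>, and 0 on every other basis state.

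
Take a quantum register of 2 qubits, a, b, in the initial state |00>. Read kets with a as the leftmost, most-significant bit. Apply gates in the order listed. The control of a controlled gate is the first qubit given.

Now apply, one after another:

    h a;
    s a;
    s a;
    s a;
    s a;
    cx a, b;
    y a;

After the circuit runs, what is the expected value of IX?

The expectation value of IX is 0. Key observation: steps 2-5 multiply out to the identity, so the circuit reduces to the remaining gates.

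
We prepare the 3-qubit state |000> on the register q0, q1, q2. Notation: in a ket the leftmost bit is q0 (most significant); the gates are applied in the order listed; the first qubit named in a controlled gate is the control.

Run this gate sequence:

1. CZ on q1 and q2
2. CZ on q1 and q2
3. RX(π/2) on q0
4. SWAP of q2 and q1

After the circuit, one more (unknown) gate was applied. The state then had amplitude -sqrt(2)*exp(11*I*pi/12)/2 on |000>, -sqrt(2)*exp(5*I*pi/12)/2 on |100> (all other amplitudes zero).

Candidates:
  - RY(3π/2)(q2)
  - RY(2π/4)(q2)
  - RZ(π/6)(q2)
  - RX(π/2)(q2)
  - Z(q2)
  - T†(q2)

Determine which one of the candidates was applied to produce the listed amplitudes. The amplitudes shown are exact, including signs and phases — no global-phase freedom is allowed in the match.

The applied gate was RZ(π/6)(q2).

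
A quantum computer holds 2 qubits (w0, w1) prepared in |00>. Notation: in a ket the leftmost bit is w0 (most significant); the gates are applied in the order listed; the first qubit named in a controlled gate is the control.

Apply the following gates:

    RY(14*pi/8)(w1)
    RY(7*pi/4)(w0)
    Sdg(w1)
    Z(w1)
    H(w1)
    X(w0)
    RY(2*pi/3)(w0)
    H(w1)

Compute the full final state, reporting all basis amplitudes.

The resulting statevector has amplitude -sqrt(3)/4 - sqrt(6)/8 - sqrt(2)/8 on |00>, I*(-sqrt(2) + 2 + sqrt(6))/8 on |01>, -sqrt(6)/8 + sqrt(2)/8 + 1/4 on |10>, I*(-sqrt(6) - sqrt(2) + 2*sqrt(3))/8 on |11>.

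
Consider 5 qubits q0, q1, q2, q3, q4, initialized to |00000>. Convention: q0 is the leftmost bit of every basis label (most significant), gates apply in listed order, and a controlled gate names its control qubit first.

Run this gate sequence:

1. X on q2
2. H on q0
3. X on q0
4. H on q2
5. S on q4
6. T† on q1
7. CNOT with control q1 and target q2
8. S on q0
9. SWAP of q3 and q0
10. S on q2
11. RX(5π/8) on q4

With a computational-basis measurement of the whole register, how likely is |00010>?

A full measurement returns |00010> with probability 1/8 - sqrt(2 - sqrt(2))/16.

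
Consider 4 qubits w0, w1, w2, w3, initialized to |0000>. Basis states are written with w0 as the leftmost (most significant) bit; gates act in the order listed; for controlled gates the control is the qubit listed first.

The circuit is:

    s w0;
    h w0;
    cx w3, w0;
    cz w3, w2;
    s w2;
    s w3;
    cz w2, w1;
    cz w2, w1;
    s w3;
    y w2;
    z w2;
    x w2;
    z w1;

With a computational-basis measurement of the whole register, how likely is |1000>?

The probability of measuring |1000> is 1/2.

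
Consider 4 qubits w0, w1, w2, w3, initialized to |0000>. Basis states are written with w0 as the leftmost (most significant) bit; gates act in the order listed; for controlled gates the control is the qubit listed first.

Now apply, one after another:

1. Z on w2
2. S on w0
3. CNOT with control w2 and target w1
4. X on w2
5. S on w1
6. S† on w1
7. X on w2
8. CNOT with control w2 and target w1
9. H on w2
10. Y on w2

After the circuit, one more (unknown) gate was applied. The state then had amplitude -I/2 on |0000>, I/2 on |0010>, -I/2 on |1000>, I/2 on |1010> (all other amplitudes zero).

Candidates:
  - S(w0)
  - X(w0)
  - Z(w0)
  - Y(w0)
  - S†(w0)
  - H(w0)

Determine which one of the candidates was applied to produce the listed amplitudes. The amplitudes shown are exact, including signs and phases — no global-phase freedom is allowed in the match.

The unique candidate consistent with the amplitudes is H(w0). Key observation: the block from step 3 through step 8 cancels to the identity and can be dropped.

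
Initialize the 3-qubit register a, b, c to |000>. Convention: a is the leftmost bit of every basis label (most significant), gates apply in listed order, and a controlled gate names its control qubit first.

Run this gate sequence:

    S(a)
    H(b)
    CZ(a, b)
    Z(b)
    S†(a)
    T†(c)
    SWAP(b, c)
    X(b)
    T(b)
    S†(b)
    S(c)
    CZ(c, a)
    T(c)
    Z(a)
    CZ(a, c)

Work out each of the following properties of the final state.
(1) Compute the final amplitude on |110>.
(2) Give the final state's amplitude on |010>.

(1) The amplitude on |110> is 0.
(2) |010> carries amplitude -sqrt(2)*exp(3*I*pi/4)/2 in the final state.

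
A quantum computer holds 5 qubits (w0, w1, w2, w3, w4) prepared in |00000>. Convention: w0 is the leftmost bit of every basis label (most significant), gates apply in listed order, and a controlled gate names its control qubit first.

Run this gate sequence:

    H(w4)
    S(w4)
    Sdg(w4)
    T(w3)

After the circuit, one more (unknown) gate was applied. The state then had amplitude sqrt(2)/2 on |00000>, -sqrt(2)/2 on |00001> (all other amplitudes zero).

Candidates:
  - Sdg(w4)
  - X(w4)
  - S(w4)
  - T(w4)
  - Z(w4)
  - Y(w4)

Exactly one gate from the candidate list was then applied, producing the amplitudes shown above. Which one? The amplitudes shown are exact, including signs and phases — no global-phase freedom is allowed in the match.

The unique candidate consistent with the amplitudes is Z(w4). Key observation: the block from step 2 through step 3 cancels to the identity and can be dropped.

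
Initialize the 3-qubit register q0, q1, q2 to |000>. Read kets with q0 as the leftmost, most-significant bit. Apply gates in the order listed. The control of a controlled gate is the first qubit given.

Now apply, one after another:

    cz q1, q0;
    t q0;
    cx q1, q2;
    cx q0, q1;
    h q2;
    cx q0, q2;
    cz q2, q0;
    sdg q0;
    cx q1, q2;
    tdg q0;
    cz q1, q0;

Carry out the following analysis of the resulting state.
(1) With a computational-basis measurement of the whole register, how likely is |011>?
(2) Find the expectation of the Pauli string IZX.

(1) Outcome |011> occurs with probability 0.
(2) The expectation value of IZX is 1.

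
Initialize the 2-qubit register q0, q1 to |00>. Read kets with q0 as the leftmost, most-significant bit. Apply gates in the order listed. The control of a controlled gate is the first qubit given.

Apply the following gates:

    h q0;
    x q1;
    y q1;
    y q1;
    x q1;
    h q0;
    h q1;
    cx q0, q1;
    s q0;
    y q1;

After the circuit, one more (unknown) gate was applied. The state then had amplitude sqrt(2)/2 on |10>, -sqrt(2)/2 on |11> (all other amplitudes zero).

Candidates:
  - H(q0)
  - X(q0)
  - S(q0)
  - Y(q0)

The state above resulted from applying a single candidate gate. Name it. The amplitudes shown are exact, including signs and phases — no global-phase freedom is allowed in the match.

The applied gate was Y(q0).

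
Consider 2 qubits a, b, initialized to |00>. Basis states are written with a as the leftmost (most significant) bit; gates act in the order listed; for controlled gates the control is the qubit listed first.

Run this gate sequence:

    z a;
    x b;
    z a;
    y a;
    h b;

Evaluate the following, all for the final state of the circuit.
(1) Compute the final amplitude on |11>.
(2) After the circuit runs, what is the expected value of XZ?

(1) The amplitude on |11> is -sqrt(2)*I/2.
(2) In the final state, XZ has expectation 0.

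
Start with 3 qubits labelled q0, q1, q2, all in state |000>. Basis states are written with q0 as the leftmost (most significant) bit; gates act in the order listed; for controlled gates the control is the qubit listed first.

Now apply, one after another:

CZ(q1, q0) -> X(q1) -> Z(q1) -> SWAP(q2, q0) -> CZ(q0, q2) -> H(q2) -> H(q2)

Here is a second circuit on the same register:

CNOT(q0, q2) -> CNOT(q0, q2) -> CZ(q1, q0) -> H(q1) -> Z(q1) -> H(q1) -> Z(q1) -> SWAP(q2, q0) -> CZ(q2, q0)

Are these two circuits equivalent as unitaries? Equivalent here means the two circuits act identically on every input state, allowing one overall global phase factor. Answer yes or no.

Yes, they are equivalent — the unitaries differ by at most a global phase.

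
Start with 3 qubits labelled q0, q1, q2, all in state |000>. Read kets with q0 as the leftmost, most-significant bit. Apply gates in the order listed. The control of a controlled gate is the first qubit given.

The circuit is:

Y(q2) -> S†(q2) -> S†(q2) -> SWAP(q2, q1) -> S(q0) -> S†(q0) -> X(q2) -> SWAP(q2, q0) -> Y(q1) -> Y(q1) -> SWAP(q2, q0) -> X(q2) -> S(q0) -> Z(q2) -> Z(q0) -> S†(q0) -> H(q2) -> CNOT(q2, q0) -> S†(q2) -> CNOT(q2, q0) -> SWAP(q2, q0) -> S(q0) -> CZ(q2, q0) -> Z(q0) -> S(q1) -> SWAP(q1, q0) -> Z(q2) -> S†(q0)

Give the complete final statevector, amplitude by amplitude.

After the circuit, the state carries amplitude -sqrt(2)*I/2 on |100>, sqrt(2)*I/2 on |110>, and 0 on every other basis state.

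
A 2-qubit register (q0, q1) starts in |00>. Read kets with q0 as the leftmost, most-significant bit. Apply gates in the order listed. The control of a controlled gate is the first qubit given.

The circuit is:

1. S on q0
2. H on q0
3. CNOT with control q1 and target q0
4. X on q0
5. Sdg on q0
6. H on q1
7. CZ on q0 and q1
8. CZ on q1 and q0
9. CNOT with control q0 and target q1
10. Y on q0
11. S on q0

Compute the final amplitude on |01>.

The amplitude on |01> is -1/2.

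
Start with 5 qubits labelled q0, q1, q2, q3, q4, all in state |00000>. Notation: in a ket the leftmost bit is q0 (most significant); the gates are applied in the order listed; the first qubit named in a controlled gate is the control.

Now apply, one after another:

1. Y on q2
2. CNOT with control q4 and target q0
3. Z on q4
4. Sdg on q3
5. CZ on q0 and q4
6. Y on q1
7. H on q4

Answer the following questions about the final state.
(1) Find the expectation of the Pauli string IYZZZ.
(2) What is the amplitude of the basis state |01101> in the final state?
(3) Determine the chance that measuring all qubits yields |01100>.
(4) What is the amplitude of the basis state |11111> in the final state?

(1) In the final state, IYZZZ has expectation 0.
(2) The final state's coefficient on |01101> equals -sqrt(2)/2.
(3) A full measurement returns |01100> with probability 1/2.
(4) The final state's coefficient on |11111> equals 0.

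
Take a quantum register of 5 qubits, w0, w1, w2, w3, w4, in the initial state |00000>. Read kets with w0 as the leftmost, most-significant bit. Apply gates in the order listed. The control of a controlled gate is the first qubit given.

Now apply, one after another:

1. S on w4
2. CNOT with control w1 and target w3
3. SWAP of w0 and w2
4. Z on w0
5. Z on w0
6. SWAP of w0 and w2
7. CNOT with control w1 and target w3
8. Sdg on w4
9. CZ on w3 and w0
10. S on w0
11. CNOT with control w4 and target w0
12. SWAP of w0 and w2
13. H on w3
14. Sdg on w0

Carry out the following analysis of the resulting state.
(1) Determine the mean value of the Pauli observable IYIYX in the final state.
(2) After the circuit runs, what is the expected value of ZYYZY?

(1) In the final state, IYIYX has expectation 0. Key observation: steps 1-8 multiply out to the identity, so the circuit reduces to the remaining gates.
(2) In the final state, ZYYZY has expectation 0.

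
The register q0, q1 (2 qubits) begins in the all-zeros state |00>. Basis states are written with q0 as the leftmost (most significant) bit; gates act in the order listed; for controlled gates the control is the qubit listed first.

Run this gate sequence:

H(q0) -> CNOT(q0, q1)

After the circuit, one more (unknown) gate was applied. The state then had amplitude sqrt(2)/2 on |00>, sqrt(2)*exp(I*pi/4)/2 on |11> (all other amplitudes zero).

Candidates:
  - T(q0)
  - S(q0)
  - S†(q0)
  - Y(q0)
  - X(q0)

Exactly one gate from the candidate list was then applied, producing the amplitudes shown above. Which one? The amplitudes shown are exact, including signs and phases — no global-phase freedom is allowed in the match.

The unique candidate consistent with the amplitudes is T(q0).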